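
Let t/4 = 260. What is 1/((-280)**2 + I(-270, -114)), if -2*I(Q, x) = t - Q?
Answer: 1/77745 ≈ 1.2863e-5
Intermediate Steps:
t = 1040 (t = 4*260 = 1040)
I(Q, x) = -520 + Q/2 (I(Q, x) = -(1040 - Q)/2 = -520 + Q/2)
1/((-280)**2 + I(-270, -114)) = 1/((-280)**2 + (-520 + (1/2)*(-270))) = 1/(78400 + (-520 - 135)) = 1/(78400 - 655) = 1/77745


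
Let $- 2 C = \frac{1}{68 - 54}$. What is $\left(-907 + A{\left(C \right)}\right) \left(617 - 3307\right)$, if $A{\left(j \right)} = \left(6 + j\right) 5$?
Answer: $\frac{33034545}{14} \approx 2.3596 \cdot 10^{6}$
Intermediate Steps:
$C = - \frac{1}{28}$ ($C = - \frac{1}{2 \left(68 - 54\right)} = - \frac{1}{2 \cdot 14} = \left(- \frac{1}{2}\right) \frac{1}{14} = - \frac{1}{28} \approx -0.035714$)
$A{\left(j \right)} = 30 + 5 j$
$\left(-907 + A{\left(C \right)}\right) \left(617 - 3307\right) = \left(-907 + \left(30 + 5 \left(- \frac{1}{28}\right)\right)\right) \left(617 - 3307\right) = \left(-907 + \left(30 - \frac{5}{28}\right)\right) \left(-2690\right) = \left(-907 + \frac{835}{28}\right) \left(-2690\right) = \left(- \frac{24561}{28}\right) \left(-2690\right) = \frac{33034545}{14}$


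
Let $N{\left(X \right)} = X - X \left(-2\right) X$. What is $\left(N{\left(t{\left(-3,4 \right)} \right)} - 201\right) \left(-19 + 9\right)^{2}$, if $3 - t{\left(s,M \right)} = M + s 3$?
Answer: $-6500$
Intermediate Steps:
$t{\left(s,M \right)} = 3 - M - 3 s$ ($t{\left(s,M \right)} = 3 - \left(M + s 3\right) = 3 - \left(M + 3 s\right) = 3 - M - 3 s$)
$N{\left(X \right)} = X + 2 X^{2}$ ($N{\left(X \right)} = X - - 2 X X = X - - 2 X^{2} = X + 2 X^{2}$)
$\left(N{\left(t{\left(-3,4 \right)} \right)} - 201\right) \left(-19 + 9\right)^{2} = \left(\left(3 - 4 - -9\right) \left(1 + 2 \left(3 - 4 - -9\right)\right) - 201\right) \left(-19 + 9\right)^{2} = \left(\left(3 - 4 + 9\right) \left(1 + 2 \left(3 - 4 + 9\right)\right) - 201\right) \left(-10\right)^{2} = \left(8 \left(1 + 2 \cdot 8\right) - 201\right) 100 = \left(8 \left(1 + 16\right) - 201\right) 100 = \left(8 \cdot 17 - 201\right) 100 = \left(136 - 201\right) 100 = \left(-65\right) 100 = -6500$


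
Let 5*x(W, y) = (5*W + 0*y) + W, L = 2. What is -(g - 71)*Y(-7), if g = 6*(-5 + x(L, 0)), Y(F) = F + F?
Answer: -6062/5 ≈ -1212.4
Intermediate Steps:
Y(F) = 2*F
x(W, y) = 6*W/5 (x(W, y) = ((5*W + 0*y) + W)/5 = ((5*W + 0) + W)/5 = (5*W + W)/5 = (6*W)/5 = 6*W/5)
g = -78/5 (g = 6*(-5 + (6/5)*2) = 6*(-5 + 12/5) = 6*(-13/5) = -78/5 ≈ -15.600)
-(g - 71)*Y(-7) = -(-78/5 - 71)*2*(-7) = -(-433)*(-14)/5 = -1*6062/5 = -6062/5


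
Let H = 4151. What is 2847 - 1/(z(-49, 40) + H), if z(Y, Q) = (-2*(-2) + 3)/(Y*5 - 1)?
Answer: 2907182487/1021139 ≈ 2847.0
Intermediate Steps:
z(Y, Q) = 7/(-1 + 5*Y) (z(Y, Q) = (4 + 3)/(5*Y - 1) = 7/(-1 + 5*Y))
2847 - 1/(z(-49, 40) + H) = 2847 - 1/(7/(-1 + 5*(-49)) + 4151) = 2847 - 1/(7/(-1 - 245) + 4151) = 2847 - 1/(7/(-246) + 4151) = 2847 - 1/(7*(-1/246) + 4151) = 2847 - 1/(-7/246 + 4151) = 2847 - 1/1021139/246 = 2847 - 1*246/1021139 = 2847 - 246/1021139 = 2907182487/1021139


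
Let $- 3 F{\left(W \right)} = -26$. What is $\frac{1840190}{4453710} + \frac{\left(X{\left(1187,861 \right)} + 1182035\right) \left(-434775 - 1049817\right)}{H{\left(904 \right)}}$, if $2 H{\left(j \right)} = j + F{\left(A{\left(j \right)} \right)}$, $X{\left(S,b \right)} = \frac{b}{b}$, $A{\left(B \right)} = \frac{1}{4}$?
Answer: $- \frac{2344666125723302245}{609712899} \approx -3.8455 \cdot 10^{9}$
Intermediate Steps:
$A{\left(B \right)} = \frac{1}{4}$
$F{\left(W \right)} = \frac{26}{3}$ ($F{\left(W \right)} = \left(- \frac{1}{3}\right) \left(-26\right) = \frac{26}{3}$)
$X{\left(S,b \right)} = 1$
$H{\left(j \right)} = \frac{13}{3} + \frac{j}{2}$ ($H{\left(j \right)} = \frac{j + \frac{26}{3}}{2} = \frac{\frac{26}{3} + j}{2} = \frac{13}{3} + \frac{j}{2}$)
$\frac{1840190}{4453710} + \frac{\left(X{\left(1187,861 \right)} + 1182035\right) \left(-434775 - 1049817\right)}{H{\left(904 \right)}} = \frac{1840190}{4453710} + \frac{\left(1 + 1182035\right) \left(-434775 - 1049817\right)}{\frac{13}{3} + \frac{1}{2} \cdot 904} = 1840190 \cdot \frac{1}{4453710} + \frac{1182036 \left(-1484592\right)}{\frac{13}{3} + 452} = \frac{184019}{445371} - \frac{1754841189312}{\frac{1369}{3}} = \frac{184019}{445371} - \frac{5264523567936}{1369} = - \frac{2344666125723302245}{609712899}$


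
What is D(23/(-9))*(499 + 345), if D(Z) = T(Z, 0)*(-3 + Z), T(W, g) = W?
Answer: 970600/81 ≈ 11983.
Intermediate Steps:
D(Z) = Z*(-3 + Z)
D(23/(-9))*(499 + 345) = ((23/(-9))*(-3 + 23/(-9)))*(499 + 345) = ((23*(-1/9))*(-3 + 23*(-1/9)))*844 = -23*(-3 - 23/9)/9*844 = -23/9*(-50/9)*844 = (1150/81)*844 = 970600/81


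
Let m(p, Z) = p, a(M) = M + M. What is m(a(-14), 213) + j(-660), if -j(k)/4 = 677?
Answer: -2736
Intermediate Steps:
j(k) = -2708 (j(k) = -4*677 = -2708)
a(M) = 2*M
m(a(-14), 213) + j(-660) = 2*(-14) - 2708 = -28 - 2708 = -2736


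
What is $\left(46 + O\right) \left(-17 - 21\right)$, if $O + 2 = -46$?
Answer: $76$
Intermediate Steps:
$O = -48$ ($O = -2 - 46 = -48$)
$\left(46 + O\right) \left(-17 - 21\right) = \left(46 - 48\right) \left(-17 - 21\right) = - 2 \left(-17 - 21\right) = \left(-2\right) \left(-38\right) = 76$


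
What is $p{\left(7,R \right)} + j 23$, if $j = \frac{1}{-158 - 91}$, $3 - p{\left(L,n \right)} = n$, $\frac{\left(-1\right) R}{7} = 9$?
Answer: $\frac{16411}{249} \approx 65.908$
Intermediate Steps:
$R = -63$ ($R = \left(-7\right) 9 = -63$)
$p{\left(L,n \right)} = 3 - n$
$j = - \frac{1}{249}$ ($j = \frac{1}{-249} = - \frac{1}{249} \approx -0.0040161$)
$p{\left(7,R \right)} + j 23 = \left(3 - -63\right) - \frac{23}{249} = \left(3 + 63\right) - \frac{23}{249} = 66 - \frac{23}{249} = \frac{16411}{249}$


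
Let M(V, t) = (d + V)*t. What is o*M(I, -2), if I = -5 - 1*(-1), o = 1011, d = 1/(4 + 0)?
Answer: 15165/2 ≈ 7582.5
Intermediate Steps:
d = ¼ (d = 1/4 = ¼ ≈ 0.25000)
I = -4 (I = -5 + 1 = -4)
M(V, t) = t*(¼ + V) (M(V, t) = (¼ + V)*t = t*(¼ + V))
o*M(I, -2) = 1011*(-2*(¼ - 4)) = 1011*(-2*(-15/4)) = 1011*(15/2) = 15165/2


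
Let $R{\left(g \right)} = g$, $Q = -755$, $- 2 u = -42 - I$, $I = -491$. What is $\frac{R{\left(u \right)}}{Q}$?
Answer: $\frac{449}{1510} \approx 0.29735$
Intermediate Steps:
$u = - \frac{449}{2}$ ($u = - \frac{-42 - -491}{2} = - \frac{-42 + 491}{2} = \left(- \frac{1}{2}\right) 449 = - \frac{449}{2} \approx -224.5$)
$\frac{R{\left(u \right)}}{Q} = - \frac{449}{2 \left(-755\right)} = \left(- \frac{449}{2}\right) \left(- \frac{1}{755}\right) = \frac{449}{1510}$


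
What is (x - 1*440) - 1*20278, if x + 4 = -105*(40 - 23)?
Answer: -22507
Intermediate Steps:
x = -1789 (x = -4 - 105*(40 - 23) = -4 - 105*17 = -4 - 1785 = -1789)
(x - 1*440) - 1*20278 = (-1789 - 1*440) - 1*20278 = (-1789 - 440) - 20278 = -2229 - 20278 = -22507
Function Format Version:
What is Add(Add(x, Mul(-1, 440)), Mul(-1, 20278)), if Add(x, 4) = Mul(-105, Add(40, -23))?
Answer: -22507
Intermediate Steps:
x = -1789 (x = Add(-4, Mul(-105, Add(40, -23))) = Add(-4, Mul(-105, 17)) = Add(-4, -1785) = -1789)
Add(Add(x, Mul(-1, 440)), Mul(-1, 20278)) = Add(Add(-1789, Mul(-1, 440)), Mul(-1, 20278)) = Add(Add(-1789, -440), -20278) = Add(-2229, -20278) = -22507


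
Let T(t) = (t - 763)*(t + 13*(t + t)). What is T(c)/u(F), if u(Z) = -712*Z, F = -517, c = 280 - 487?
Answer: 2710665/184052 ≈ 14.728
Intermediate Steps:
c = -207
T(t) = 27*t*(-763 + t) (T(t) = (-763 + t)*(t + 13*(2*t)) = (-763 + t)*(t + 26*t) = (-763 + t)*(27*t) = 27*t*(-763 + t))
T(c)/u(F) = (27*(-207)*(-763 - 207))/((-712*(-517))) = (27*(-207)*(-970))/368104 = 5421330*(1/368104) = 2710665/184052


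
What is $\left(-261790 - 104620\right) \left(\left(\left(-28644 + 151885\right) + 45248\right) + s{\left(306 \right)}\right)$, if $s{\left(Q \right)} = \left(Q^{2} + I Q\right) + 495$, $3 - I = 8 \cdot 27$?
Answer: $-72344723220$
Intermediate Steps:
$I = -213$ ($I = 3 - 8 \cdot 27 = 3 - 216 = -213$)
$s{\left(Q \right)} = 495 + Q^{2} - 213 Q$ ($s{\left(Q \right)} = \left(Q^{2} - 213 Q\right) + 495 = 495 + Q^{2} - 213 Q$)
$\left(-261790 - 104620\right) \left(\left(\left(-28644 + 151885\right) + 45248\right) + s{\left(306 \right)}\right) = \left(-261790 - 104620\right) \left(\left(\left(-28644 + 151885\right) + 45248\right) + \left(495 + 306^{2} - 65178\right)\right) = - 366410 \left(\left(123241 + 45248\right) + \left(495 + 93636 - 65178\right)\right) = - 366410 \left(168489 + 28953\right) = \left(-366410\right) 197442 = -72344723220$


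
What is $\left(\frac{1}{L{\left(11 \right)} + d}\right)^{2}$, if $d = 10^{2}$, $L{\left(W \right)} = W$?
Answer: $\frac{1}{12321} \approx 8.1162 \cdot 10^{-5}$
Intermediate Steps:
$d = 100$
$\left(\frac{1}{L{\left(11 \right)} + d}\right)^{2} = \left(\frac{1}{11 + 100}\right)^{2} = \left(\frac{1}{111}\right)^{2} = \frac{1}{12321}$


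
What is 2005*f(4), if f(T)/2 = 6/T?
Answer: 6015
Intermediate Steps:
f(T) = 12/T (f(T) = 2*(6/T) = 12/T)
2005*f(4) = 2005*(12/4) = 2005*(12*(¼)) = 2005*3 = 6015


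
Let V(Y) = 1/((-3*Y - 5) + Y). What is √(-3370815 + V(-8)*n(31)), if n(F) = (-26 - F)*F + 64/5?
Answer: 2*I*√2549299445/55 ≈ 1836.0*I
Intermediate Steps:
n(F) = 64/5 + F*(-26 - F) (n(F) = F*(-26 - F) + 64*(⅕) = F*(-26 - F) + 64/5 = 64/5 + F*(-26 - F))
V(Y) = 1/(-5 - 2*Y) (V(Y) = 1/((-5 - 3*Y) + Y) = 1/(-5 - 2*Y))
√(-3370815 + V(-8)*n(31)) = √(-3370815 + (-1/(5 + 2*(-8)))*(64/5 - 1*31² - 26*31)) = √(-3370815 + (-1/(5 - 16))*(64/5 - 1*961 - 806)) = √(-3370815 + (-1/(-11))*(64/5 - 961 - 806)) = √(-3370815 - 1*(-1/11)*(-8771/5)) = √(-3370815 + (1/11)*(-8771/5)) = √(-3370815 - 8771/55) = √(-185403596/55) = 2*I*√2549299445/55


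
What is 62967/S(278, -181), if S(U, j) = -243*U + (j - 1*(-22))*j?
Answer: -20989/12925 ≈ -1.6239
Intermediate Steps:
S(U, j) = -243*U + j*(22 + j) (S(U, j) = -243*U + (j + 22)*j = -243*U + (22 + j)*j = -243*U + j*(22 + j))
62967/S(278, -181) = 62967/((-181)² - 243*278 + 22*(-181)) = 62967/(32761 - 67554 - 3982) = 62967/(-38775) = 62967*(-1/38775) = -20989/12925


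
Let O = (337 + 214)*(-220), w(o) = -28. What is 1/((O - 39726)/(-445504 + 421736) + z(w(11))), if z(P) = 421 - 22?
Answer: 11884/4822189 ≈ 0.0024644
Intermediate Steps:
O = -121220 (O = 551*(-220) = -121220)
z(P) = 399
1/((O - 39726)/(-445504 + 421736) + z(w(11))) = 1/((-121220 - 39726)/(-445504 + 421736) + 399) = 1/(-160946/(-23768) + 399) = 1/(-160946*(-1/23768) + 399) = 1/(80473/11884 + 399) = 1/(4822189/11884) = 11884/4822189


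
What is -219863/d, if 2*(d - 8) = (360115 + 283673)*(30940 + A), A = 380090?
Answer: -219863/132308090828 ≈ -1.6618e-6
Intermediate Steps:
d = 132308090828 (d = 8 + ((360115 + 283673)*(30940 + 380090))/2 = 8 + (643788*411030)/2 = 8 + (½)*264616181640 = 8 + 132308090820 = 132308090828)
-219863/d = -219863/132308090828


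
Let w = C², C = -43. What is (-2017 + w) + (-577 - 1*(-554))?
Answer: -191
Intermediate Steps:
w = 1849 (w = (-43)² = 1849)
(-2017 + w) + (-577 - 1*(-554)) = (-2017 + 1849) + (-577 - 1*(-554)) = -168 + (-577 + 554) = -168 - 23 = -191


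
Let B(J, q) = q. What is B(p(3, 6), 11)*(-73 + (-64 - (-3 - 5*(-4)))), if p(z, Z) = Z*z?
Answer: -1694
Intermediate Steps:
B(p(3, 6), 11)*(-73 + (-64 - (-3 - 5*(-4)))) = 11*(-73 + (-64 - (-3 - 5*(-4)))) = 11*(-73 + (-64 - (-3 + 20))) = 11*(-73 + (-64 - 1*17)) = 11*(-73 + (-64 - 17)) = 11*(-73 - 81) = 11*(-154) = -1694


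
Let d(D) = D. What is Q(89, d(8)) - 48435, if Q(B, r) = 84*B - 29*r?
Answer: -41191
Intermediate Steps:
Q(B, r) = -29*r + 84*B
Q(89, d(8)) - 48435 = (-29*8 + 84*89) - 48435 = (-232 + 7476) - 48435 = 7244 - 48435 = -41191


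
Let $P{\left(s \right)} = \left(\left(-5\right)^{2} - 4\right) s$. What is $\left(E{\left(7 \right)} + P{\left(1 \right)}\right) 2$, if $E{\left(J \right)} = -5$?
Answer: $32$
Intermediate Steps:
$P{\left(s \right)} = 21 s$ ($P{\left(s \right)} = \left(25 - 4\right) s = 21 s$)
$\left(E{\left(7 \right)} + P{\left(1 \right)}\right) 2 = \left(-5 + 21 \cdot 1\right) 2 = \left(-5 + 21\right) 2 = 16 \cdot 2 = 32$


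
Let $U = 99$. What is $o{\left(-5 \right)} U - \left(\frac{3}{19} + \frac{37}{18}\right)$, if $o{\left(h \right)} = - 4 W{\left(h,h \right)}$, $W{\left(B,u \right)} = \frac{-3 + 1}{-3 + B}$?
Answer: $- \frac{34615}{342} \approx -101.21$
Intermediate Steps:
$W{\left(B,u \right)} = - \frac{2}{-3 + B}$
$o{\left(h \right)} = \frac{8}{-3 + h}$ ($o{\left(h \right)} = - 4 \left(- \frac{2}{-3 + h}\right) = \frac{8}{-3 + h}$)
$o{\left(-5 \right)} U - \left(\frac{3}{19} + \frac{37}{18}\right) = \frac{8}{-3 - 5} \cdot 99 - \left(\frac{3}{19} + \frac{37}{18}\right) = \frac{8}{-8} \cdot 99 - \frac{757}{342} = 8 \left(- \frac{1}{8}\right) 99 - \frac{757}{342} = \left(-1\right) 99 - \frac{757}{342} = -99 - \frac{757}{342} = - \frac{34615}{342}$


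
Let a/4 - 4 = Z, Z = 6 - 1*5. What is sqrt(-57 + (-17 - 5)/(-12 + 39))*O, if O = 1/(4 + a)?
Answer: I*sqrt(4683)/216 ≈ 0.31682*I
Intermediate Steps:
Z = 1 (Z = 6 - 5 = 1)
a = 20 (a = 16 + 4*1 = 16 + 4 = 20)
O = 1/24 (O = 1/(4 + 20) = 1/24 ≈ 0.041667)
sqrt(-57 + (-17 - 5)/(-12 + 39))*O = sqrt(-57 + (-17 - 5)/(-12 + 39))*(1/24) = sqrt(-57 - 22/27)*(1/24) = sqrt(-1561/27)*(1/24) = (I*sqrt(4683)/9)*(1/24) = I*sqrt(4683)/216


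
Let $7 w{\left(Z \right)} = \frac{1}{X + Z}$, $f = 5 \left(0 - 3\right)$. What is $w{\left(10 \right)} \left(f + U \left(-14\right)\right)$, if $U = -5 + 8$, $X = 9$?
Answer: $- \frac{3}{7} \approx -0.42857$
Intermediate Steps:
$f = -15$ ($f = 5 \left(-3\right) = -15$)
$w{\left(Z \right)} = \frac{1}{7 \left(9 + Z\right)}$
$U = 3$
$w{\left(10 \right)} \left(f + U \left(-14\right)\right) = \frac{1}{7 \left(9 + 10\right)} \left(-15 + 3 \left(-14\right)\right) = \frac{1}{7 \cdot 19} \left(-15 - 42\right) = \frac{1}{7} \cdot \frac{1}{19} \left(-57\right) = \frac{1}{133} \left(-57\right) = - \frac{3}{7}$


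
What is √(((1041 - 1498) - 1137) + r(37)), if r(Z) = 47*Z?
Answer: √145 ≈ 12.042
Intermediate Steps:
√(((1041 - 1498) - 1137) + r(37)) = √(((1041 - 1498) - 1137) + 47*37) = √((-457 - 1137) + 1739) = √(-1594 + 1739) = √145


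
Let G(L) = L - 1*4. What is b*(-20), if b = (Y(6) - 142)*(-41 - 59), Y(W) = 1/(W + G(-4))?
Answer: -285000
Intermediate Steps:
G(L) = -4 + L (G(L) = L - 4 = -4 + L)
Y(W) = 1/(-8 + W) (Y(W) = 1/(W + (-4 - 4)) = 1/(W - 8) = 1/(-8 + W))
b = 14250 (b = (1/(-8 + 6) - 142)*(-41 - 59) = (1/(-2) - 142)*(-100) = (-½ - 142)*(-100) = -285/2*(-100) = 14250)
b*(-20) = 14250*(-20) = -285000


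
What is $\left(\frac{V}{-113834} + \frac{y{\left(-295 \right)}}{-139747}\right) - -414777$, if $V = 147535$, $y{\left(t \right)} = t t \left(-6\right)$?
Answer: $\frac{6598294744939901}{15907959998} \approx 4.1478 \cdot 10^{5}$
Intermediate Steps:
$y{\left(t \right)} = - 6 t^{2}$ ($y{\left(t \right)} = t^{2} \left(-6\right) = - 6 t^{2}$)
$\left(\frac{V}{-113834} + \frac{y{\left(-295 \right)}}{-139747}\right) - -414777 = \left(\frac{147535}{-113834} + \frac{\left(-6\right) \left(-295\right)^{2}}{-139747}\right) - -414777 = \left(147535 \left(- \frac{1}{113834}\right) + \left(-6\right) 87025 \left(- \frac{1}{139747}\right)\right) + 414777 = \left(- \frac{147535}{113834} - - \frac{522150}{139747}\right) + 414777 = \left(- \frac{147535}{113834} + \frac{522150}{139747}\right) + 414777 = \frac{38820849455}{15907959998} + 414777 = \frac{6598294744939901}{15907959998}$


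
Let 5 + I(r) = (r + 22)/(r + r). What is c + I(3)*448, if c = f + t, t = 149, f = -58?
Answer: -847/3 ≈ -282.33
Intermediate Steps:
I(r) = -5 + (22 + r)/(2*r) (I(r) = -5 + (r + 22)/(r + r) = -5 + (22 + r)/((2*r)) = -5 + (22 + r)*(1/(2*r)) = -5 + (22 + r)/(2*r))
c = 91 (c = -58 + 149 = 91)
c + I(3)*448 = 91 + (-9/2 + 11/3)*448 = 91 - 5/6*448 = 91 - 1120/3 = -847/3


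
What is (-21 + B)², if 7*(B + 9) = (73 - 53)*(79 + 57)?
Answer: 6300100/49 ≈ 1.2857e+5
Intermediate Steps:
B = 2657/7 (B = -9 + ((73 - 53)*(79 + 57))/7 = -9 + (20*136)/7 = -9 + (⅐)*2720 = -9 + 2720/7 = 2657/7 ≈ 379.57)
(-21 + B)² = (-21 + 2657/7)² = (2510/7)² = 6300100/49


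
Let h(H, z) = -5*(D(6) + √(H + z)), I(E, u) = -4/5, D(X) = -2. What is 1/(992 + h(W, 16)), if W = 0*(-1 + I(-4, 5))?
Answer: 1/982 ≈ 0.0010183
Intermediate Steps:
I(E, u) = -⅘ (I(E, u) = -4*⅕ = -⅘)
W = 0 (W = 0*(-1 - ⅘) = 0*(-9/5) = 0)
h(H, z) = 10 - 5*√(H + z) (h(H, z) = -5*(-2 + √(H + z)) = 10 - 5*√(H + z))
1/(992 + h(W, 16)) = 1/(992 + (10 - 5*√(0 + 16))) = 1/(992 + (10 - 5*√16)) = 1/(992 + (10 - 5*4)) = 1/(992 + (10 - 20)) = 1/(992 - 10) = 1/982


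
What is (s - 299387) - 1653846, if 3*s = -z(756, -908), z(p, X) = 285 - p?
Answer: -1953076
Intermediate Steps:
s = 157 (s = (-(285 - 1*756))/3 = (-(285 - 756))/3 = (-1*(-471))/3 = (1/3)*471 = 157)
(s - 299387) - 1653846 = (157 - 299387) - 1653846 = -299230 - 1653846 = -1953076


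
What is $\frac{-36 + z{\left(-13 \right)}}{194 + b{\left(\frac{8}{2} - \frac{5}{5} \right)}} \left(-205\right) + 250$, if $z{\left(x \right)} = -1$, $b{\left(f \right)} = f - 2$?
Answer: $\frac{11267}{39} \approx 288.9$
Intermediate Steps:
$b{\left(f \right)} = -2 + f$
$\frac{-36 + z{\left(-13 \right)}}{194 + b{\left(\frac{8}{2} - \frac{5}{5} \right)}} \left(-205\right) + 250 = \frac{-36 - 1}{194 + \left(-2 + \left(\frac{8}{2} - \frac{5}{5}\right)\right)} \left(-205\right) + 250 = - \frac{37}{194 + \left(-2 + \left(8 \cdot \frac{1}{2} - 1\right)\right)} \left(-205\right) + 250 = - \frac{37}{194 + \left(-2 + \left(4 - 1\right)\right)} \left(-205\right) + 250 = - \frac{37}{194 + \left(-2 + 3\right)} \left(-205\right) + 250 = - \frac{37}{194 + 1} \left(-205\right) + 250 = - \frac{37}{195} \left(-205\right) + 250 = \left(-37\right) \frac{1}{195} \left(-205\right) + 250 = \left(- \frac{37}{195}\right) \left(-205\right) + 250 = \frac{1517}{39} + 250 = \frac{11267}{39}$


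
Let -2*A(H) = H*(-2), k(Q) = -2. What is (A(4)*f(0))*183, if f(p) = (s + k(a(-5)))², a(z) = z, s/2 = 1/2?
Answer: 732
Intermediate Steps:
s = 1 (s = 2/2 = 2*(½) = 1)
A(H) = H (A(H) = -H*(-2)/2 = -(-1)*H = H)
f(p) = 1 (f(p) = (1 - 2)² = (-1)² = 1)
(A(4)*f(0))*183 = (4*1)*183 = 4*183 = 732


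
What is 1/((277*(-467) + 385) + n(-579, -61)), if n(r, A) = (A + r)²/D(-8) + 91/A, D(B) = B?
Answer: -61/10990705 ≈ -5.5501e-6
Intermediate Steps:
n(r, A) = 91/A - (A + r)²/8 (n(r, A) = (A + r)²/(-8) + 91/A = (A + r)²*(-⅛) + 91/A = -(A + r)²/8 + 91/A = 91/A - (A + r)²/8)
1/((277*(-467) + 385) + n(-579, -61)) = 1/((277*(-467) + 385) + (91/(-61) - (-61 - 579)²/8)) = 1/((-129359 + 385) + (91*(-1/61) - ⅛*(-640)²)) = 1/(-128974 + (-91/61 - ⅛*409600)) = 1/(-128974 + (-91/61 - 51200)) = 1/(-128974 - 3123291/61) = 1/(-10990705/61) = -61/10990705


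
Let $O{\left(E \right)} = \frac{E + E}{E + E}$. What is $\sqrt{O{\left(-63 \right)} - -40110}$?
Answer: $\sqrt{40111} \approx 200.28$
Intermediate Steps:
$O{\left(E \right)} = 1$ ($O{\left(E \right)} = \frac{2 E}{2 E} = 2 E \frac{1}{2 E} = 1$)
$\sqrt{O{\left(-63 \right)} - -40110} = \sqrt{1 - -40110} = \sqrt{1 + 40110} = \sqrt{40111}$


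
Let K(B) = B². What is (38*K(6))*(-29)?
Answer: -39672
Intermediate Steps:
(38*K(6))*(-29) = (38*6²)*(-29) = (38*36)*(-29) = 1368*(-29) = -39672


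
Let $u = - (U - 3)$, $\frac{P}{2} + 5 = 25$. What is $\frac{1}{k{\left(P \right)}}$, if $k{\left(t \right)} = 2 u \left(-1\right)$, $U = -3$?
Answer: $- \frac{1}{12} \approx -0.083333$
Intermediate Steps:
$P = 40$ ($P = -10 + 2 \cdot 25 = -10 + 50 = 40$)
$u = 6$ ($u = - (-3 - 3) = \left(-1\right) \left(-6\right) = 6$)
$k{\left(t \right)} = -12$ ($k{\left(t \right)} = 2 \cdot 6 \left(-1\right) = 12 \left(-1\right) = -12$)
$\frac{1}{k{\left(P \right)}} = \frac{1}{-12} = - \frac{1}{12}$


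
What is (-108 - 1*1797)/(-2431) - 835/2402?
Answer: 2545925/5839262 ≈ 0.43600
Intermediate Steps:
(-108 - 1*1797)/(-2431) - 835/2402 = (-108 - 1797)*(-1/2431) - 835*1/2402 = -1905*(-1/2431) - 835/2402 = 1905/2431 - 835/2402 = 2545925/5839262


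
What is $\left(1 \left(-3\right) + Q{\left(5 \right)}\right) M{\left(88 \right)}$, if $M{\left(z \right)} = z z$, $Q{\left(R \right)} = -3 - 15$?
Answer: $-162624$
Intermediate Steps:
$Q{\left(R \right)} = -18$ ($Q{\left(R \right)} = -3 - 15 = -18$)
$M{\left(z \right)} = z^{2}$
$\left(1 \left(-3\right) + Q{\left(5 \right)}\right) M{\left(88 \right)} = \left(1 \left(-3\right) - 18\right) 88^{2} = \left(-3 - 18\right) 7744 = \left(-21\right) 7744 = -162624$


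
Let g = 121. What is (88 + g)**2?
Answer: 43681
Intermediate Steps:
(88 + g)**2 = (88 + 121)**2 = 209**2 = 43681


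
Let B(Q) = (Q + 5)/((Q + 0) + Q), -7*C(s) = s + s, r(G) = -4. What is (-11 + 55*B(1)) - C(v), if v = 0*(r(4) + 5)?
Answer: 154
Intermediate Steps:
v = 0 (v = 0*(-4 + 5) = 0*1 = 0)
C(s) = -2*s/7 (C(s) = -(s + s)/7 = -2*s/7)
B(Q) = (5 + Q)/(2*Q) (B(Q) = (5 + Q)/(Q + Q) = (5 + Q)/((2*Q)) = (5 + Q)*(1/(2*Q)) = (5 + Q)/(2*Q))
(-11 + 55*B(1)) - C(v) = (-11 + 55*((½)*(5 + 1)/1)) - (-2)*0/7 = (-11 + 55*((½)*1*6)) - 1*0 = (-11 + 55*3) + 0 = (-11 + 165) + 0 = 154 + 0 = 154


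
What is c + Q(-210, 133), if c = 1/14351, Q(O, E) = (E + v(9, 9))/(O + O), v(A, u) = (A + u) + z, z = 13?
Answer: -588286/1506855 ≈ -0.39041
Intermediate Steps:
v(A, u) = 13 + A + u (v(A, u) = (A + u) + 13 = 13 + A + u)
Q(O, E) = (31 + E)/(2*O) (Q(O, E) = (E + (13 + 9 + 9))/(O + O) = (E + 31)/((2*O)) = (31 + E)*(1/(2*O)) = (31 + E)/(2*O))
c = 1/14351 ≈ 6.9682e-5
c + Q(-210, 133) = 1/14351 + (1/2)*(31 + 133)/(-210) = 1/14351 + (1/2)*(-1/210)*164 = 1/14351 - 41/105 = -588286/1506855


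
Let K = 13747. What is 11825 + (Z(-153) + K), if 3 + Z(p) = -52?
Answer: 25517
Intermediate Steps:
Z(p) = -55 (Z(p) = -3 - 52 = -55)
11825 + (Z(-153) + K) = 11825 + (-55 + 13747) = 11825 + 13692 = 25517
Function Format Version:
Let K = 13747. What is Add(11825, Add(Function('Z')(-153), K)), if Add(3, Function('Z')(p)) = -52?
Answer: 25517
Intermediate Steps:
Function('Z')(p) = -55 (Function('Z')(p) = Add(-3, -52) = -55)
Add(11825, Add(Function('Z')(-153), K)) = Add(11825, Add(-55, 13747)) = Add(11825, 13692) = 25517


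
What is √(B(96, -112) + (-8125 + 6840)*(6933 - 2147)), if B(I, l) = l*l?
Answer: I*√6137466 ≈ 2477.4*I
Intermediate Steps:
B(I, l) = l²
√(B(96, -112) + (-8125 + 6840)*(6933 - 2147)) = √((-112)² + (-8125 + 6840)*(6933 - 2147)) = √(12544 - 1285*4786) = √(12544 - 6150010) = √(-6137466) = I*√6137466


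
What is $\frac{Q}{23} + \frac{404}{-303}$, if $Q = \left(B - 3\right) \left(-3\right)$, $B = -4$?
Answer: $- \frac{29}{69} \approx -0.42029$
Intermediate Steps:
$Q = 21$ ($Q = \left(-4 - 3\right) \left(-3\right) = \left(-7\right) \left(-3\right) = 21$)
$\frac{Q}{23} + \frac{404}{-303} = \frac{21}{23} + \frac{404}{-303} = 21 \cdot \frac{1}{23} + 404 \left(- \frac{1}{303}\right) = \frac{21}{23} - \frac{4}{3} = - \frac{29}{69}$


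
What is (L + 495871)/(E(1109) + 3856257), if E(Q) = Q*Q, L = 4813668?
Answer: 5309539/5086138 ≈ 1.0439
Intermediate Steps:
E(Q) = Q²
(L + 495871)/(E(1109) + 3856257) = (4813668 + 495871)/(1109² + 3856257) = 5309539/(1229881 + 3856257) = 5309539/5086138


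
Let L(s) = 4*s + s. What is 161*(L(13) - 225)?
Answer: -25760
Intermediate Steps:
L(s) = 5*s
161*(L(13) - 225) = 161*(5*13 - 225) = 161*(65 - 225) = 161*(-160) = -25760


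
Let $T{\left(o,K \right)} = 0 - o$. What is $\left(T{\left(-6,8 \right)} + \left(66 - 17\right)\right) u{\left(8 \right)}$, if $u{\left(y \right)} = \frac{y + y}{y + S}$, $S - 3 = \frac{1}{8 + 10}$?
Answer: $\frac{15840}{199} \approx 79.598$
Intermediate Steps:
$S = \frac{55}{18}$ ($S = 3 + \frac{1}{8 + 10} = 3 + \frac{1}{18} = \frac{55}{18} \approx 3.0556$)
$u{\left(y \right)} = \frac{2 y}{\frac{55}{18} + y}$ ($u{\left(y \right)} = \frac{y + y}{y + \frac{55}{18}} = \frac{2 y}{\frac{55}{18} + y}$)
$T{\left(o,K \right)} = - o$
$\left(T{\left(-6,8 \right)} + \left(66 - 17\right)\right) u{\left(8 \right)} = \left(\left(-1\right) \left(-6\right) + \left(66 - 17\right)\right) 36 \cdot 8 \frac{1}{55 + 18 \cdot 8} = \left(6 + \left(66 - 17\right)\right) 36 \cdot 8 \frac{1}{55 + 144} = \left(6 + 49\right) 36 \cdot 8 \cdot \frac{1}{199} = 55 \cdot 36 \cdot 8 \cdot \frac{1}{199} = 55 \cdot \frac{288}{199} = \frac{15840}{199}$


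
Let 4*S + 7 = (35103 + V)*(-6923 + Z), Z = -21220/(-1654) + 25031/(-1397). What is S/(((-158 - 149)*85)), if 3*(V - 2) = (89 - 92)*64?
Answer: 280473494955297/120592197220 ≈ 2325.8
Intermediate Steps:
Z = -5878467/1155319 (Z = -21220*(-1/1654) + 25031*(-1/1397) = 10610/827 - 25031/1397 = -5878467/1155319 ≈ -5.0882)
V = -62 (V = 2 + ((89 - 92)*64)/3 = 2 + (-3*64)/3 = 2 + (1/3)*(-192) = 2 - 64 = -62)
S = -280473494955297/4621276 (S = -7/4 + ((35103 - 62)*(-6923 - 5878467/1155319))/4 = -7/4 + (35041*(-8004151904/1155319))/4 = -7/4 + (1/4)*(-280473486868064/1155319) = -7/4 - 70118371717016/1155319 = -280473494955297/4621276 ≈ -6.0692e+7)
S/(((-158 - 149)*85)) = -280473494955297*1/(85*(-158 - 149))/4621276 = -280473494955297/(4621276*((-307*85))) = -280473494955297/4621276/(-26095) = -280473494955297/4621276*(-1/26095) = 280473494955297/120592197220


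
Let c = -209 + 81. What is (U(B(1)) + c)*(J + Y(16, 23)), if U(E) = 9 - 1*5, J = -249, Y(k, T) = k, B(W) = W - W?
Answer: 28892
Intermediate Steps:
B(W) = 0
c = -128
U(E) = 4 (U(E) = 9 - 5 = 4)
(U(B(1)) + c)*(J + Y(16, 23)) = (4 - 128)*(-249 + 16) = -124*(-233) = 28892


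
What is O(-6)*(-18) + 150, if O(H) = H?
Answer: 258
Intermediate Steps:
O(-6)*(-18) + 150 = -6*(-18) + 150 = 108 + 150 = 258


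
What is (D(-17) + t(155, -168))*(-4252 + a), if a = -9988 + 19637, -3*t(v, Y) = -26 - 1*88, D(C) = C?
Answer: 113337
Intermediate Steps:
t(v, Y) = 38 (t(v, Y) = -(-26 - 1*88)/3 = -(-26 - 88)/3 = -⅓*(-114) = 38)
a = 9649
(D(-17) + t(155, -168))*(-4252 + a) = (-17 + 38)*(-4252 + 9649) = 21*5397 = 113337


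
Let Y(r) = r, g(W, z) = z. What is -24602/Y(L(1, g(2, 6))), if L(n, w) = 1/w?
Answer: -147612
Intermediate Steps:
-24602/Y(L(1, g(2, 6))) = -24602/(1/6) = -24602/⅙ = -24602*6 = -147612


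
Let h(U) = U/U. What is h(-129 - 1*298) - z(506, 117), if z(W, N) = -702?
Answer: 703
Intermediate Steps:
h(U) = 1
h(-129 - 1*298) - z(506, 117) = 1 - 1*(-702) = 1 + 702 = 703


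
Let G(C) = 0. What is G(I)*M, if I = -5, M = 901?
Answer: 0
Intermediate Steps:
G(I)*M = 0*901 = 0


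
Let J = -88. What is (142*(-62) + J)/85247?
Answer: -8892/85247 ≈ -0.10431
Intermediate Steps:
(142*(-62) + J)/85247 = (142*(-62) - 88)/85247 = (-8804 - 88)*(1/85247) = -8892*1/85247 = -8892/85247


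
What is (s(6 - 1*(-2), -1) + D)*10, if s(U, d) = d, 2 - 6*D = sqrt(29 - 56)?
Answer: -20/3 - 5*I*sqrt(3) ≈ -6.6667 - 8.6602*I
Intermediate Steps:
D = 1/3 - I*sqrt(3)/2 (D = 1/3 - sqrt(29 - 56)/6 = 1/3 - I*sqrt(3)/2 ≈ 0.33333 - 0.86602*I)
(s(6 - 1*(-2), -1) + D)*10 = (-1 + (1/3 - I*sqrt(3)/2))*10 = (-2/3 - I*sqrt(3)/2)*10 = -20/3 - 5*I*sqrt(3)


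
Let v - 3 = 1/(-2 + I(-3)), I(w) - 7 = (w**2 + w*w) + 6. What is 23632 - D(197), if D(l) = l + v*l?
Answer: 662279/29 ≈ 22837.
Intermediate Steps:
I(w) = 13 + 2*w**2 (I(w) = 7 + ((w**2 + w*w) + 6) = 7 + ((w**2 + w**2) + 6) = 7 + (2*w**2 + 6) = 7 + (6 + 2*w**2) = 13 + 2*w**2)
v = 88/29 (v = 3 + 1/(-2 + (13 + 2*(-3)**2)) = 3 + 1/(-2 + (13 + 2*9)) = 3 + 1/(-2 + (13 + 18)) = 3 + 1/(-2 + 31) = 3 + 1/29 = 88/29 ≈ 3.0345)
D(l) = 117*l/29 (D(l) = l + 88*l/29 = 117*l/29)
23632 - D(197) = 23632 - 117*197/29 = 23632 - 1*23049/29 = 23632 - 23049/29 = 662279/29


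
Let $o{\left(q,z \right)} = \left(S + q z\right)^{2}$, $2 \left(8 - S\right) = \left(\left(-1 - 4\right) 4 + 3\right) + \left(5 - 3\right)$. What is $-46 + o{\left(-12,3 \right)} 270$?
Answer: $\frac{226843}{2} \approx 1.1342 \cdot 10^{5}$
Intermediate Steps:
$S = \frac{31}{2}$ ($S = 8 - \frac{\left(\left(-1 - 4\right) 4 + 3\right) + \left(5 - 3\right)}{2} = 8 - \frac{\left(\left(-5\right) 4 + 3\right) + 2}{2} = 8 - \frac{\left(-20 + 3\right) + 2}{2} = 8 - \frac{-17 + 2}{2} = 8 - - \frac{15}{2} = 8 + \frac{15}{2} = \frac{31}{2} \approx 15.5$)
$o{\left(q,z \right)} = \left(\frac{31}{2} + q z\right)^{2}$
$-46 + o{\left(-12,3 \right)} 270 = -46 + \frac{\left(31 + 2 \left(-12\right) 3\right)^{2}}{4} \cdot 270 = -46 + \frac{\left(31 - 72\right)^{2}}{4} \cdot 270 = -46 + \frac{\left(-41\right)^{2}}{4} \cdot 270 = -46 + \frac{1}{4} \cdot 1681 \cdot 270 = -46 + \frac{1681}{4} \cdot 270 = -46 + \frac{226935}{2} = \frac{226843}{2}$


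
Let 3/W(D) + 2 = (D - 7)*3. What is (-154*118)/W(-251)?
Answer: 14101472/3 ≈ 4.7005e+6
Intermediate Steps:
W(D) = 3/(-23 + 3*D) (W(D) = 3/(-2 + (D - 7)*3) = 3/(-2 + (-7 + D)*3) = 3/(-2 + (-21 + 3*D)) = 3/(-23 + 3*D))
(-154*118)/W(-251) = (-154*118)/((3/(-23 + 3*(-251)))) = -18172/(3/(-23 - 753)) = -18172/(3/(-776)) = -18172/(3*(-1/776)) = -18172/(-3/776) = -18172*(-776/3) = 14101472/3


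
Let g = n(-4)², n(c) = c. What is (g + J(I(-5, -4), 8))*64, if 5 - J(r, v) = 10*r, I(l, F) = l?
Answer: 4544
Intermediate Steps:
J(r, v) = 5 - 10*r
g = 16 (g = (-4)² = 16)
(g + J(I(-5, -4), 8))*64 = (16 + (5 - 10*(-5)))*64 = (16 + (5 + 50))*64 = (16 + 55)*64 = 71*64 = 4544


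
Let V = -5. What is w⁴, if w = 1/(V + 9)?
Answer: 1/256 ≈ 0.0039063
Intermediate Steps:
w = ¼ (w = 1/(-5 + 9) = 1/4 = ¼ ≈ 0.25000)
w⁴ = (¼)⁴ = 1/256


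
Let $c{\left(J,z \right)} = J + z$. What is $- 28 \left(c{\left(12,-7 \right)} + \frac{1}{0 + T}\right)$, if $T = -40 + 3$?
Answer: $- \frac{5152}{37} \approx -139.24$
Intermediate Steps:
$T = -37$
$- 28 \left(c{\left(12,-7 \right)} + \frac{1}{0 + T}\right) = - 28 \left(\left(12 - 7\right) + \frac{1}{0 - 37}\right) = - 28 \left(5 + \frac{1}{-37}\right) = - 28 \left(5 - \frac{1}{37}\right) = \left(-28\right) \frac{184}{37} = - \frac{5152}{37}$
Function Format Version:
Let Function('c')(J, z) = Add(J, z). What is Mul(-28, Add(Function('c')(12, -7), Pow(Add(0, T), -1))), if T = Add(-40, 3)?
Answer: Rational(-5152, 37) ≈ -139.24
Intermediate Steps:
T = -37
Mul(-28, Add(Function('c')(12, -7), Pow(Add(0, T), -1))) = Mul(-28, Add(Add(12, -7), Pow(Add(0, -37), -1))) = Mul(-28, Add(5, Pow(-37, -1))) = Mul(-28, Add(5, Rational(-1, 37))) = Mul(-28, Rational(184, 37)) = Rational(-5152, 37)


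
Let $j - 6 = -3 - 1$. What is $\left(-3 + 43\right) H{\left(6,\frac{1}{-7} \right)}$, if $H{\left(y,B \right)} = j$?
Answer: $80$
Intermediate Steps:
$j = 2$ ($j = 6 - 4 = 2$)
$H{\left(y,B \right)} = 2$
$\left(-3 + 43\right) H{\left(6,\frac{1}{-7} \right)} = \left(-3 + 43\right) 2 = 40 \cdot 2 = 80$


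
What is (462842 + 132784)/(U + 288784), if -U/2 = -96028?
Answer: 99271/80140 ≈ 1.2387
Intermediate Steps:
U = 192056 (U = -2*(-96028) = 192056)
(462842 + 132784)/(U + 288784) = (462842 + 132784)/(192056 + 288784) = 595626/480840 = 595626*(1/480840) = 99271/80140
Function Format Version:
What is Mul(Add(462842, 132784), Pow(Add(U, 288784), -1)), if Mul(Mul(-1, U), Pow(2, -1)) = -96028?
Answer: Rational(99271, 80140) ≈ 1.2387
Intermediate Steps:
U = 192056 (U = Mul(-2, -96028) = 192056)
Mul(Add(462842, 132784), Pow(Add(U, 288784), -1)) = Mul(Add(462842, 132784), Pow(Add(192056, 288784), -1)) = Mul(595626, Pow(480840, -1)) = Mul(595626, Rational(1, 480840)) = Rational(99271, 80140)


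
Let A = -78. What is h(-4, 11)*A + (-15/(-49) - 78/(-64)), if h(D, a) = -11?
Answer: 1347735/1568 ≈ 859.52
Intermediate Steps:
h(-4, 11)*A + (-15/(-49) - 78/(-64)) = -11*(-78) + (-15/(-49) - 78/(-64)) = 858 + (-15*(-1/49) - 78*(-1/64)) = 858 + (15/49 + 39/32) = 858 + 2391/1568 = 1347735/1568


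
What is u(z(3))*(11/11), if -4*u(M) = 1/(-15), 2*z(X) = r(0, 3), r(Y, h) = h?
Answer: 1/60 ≈ 0.016667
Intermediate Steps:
z(X) = 3/2 (z(X) = (½)*3 = 3/2)
u(M) = 1/60 (u(M) = -¼/(-15) = -¼*(-1/15) = 1/60)
u(z(3))*(11/11) = (11/11)/60 = (11*(1/11))/60 = (1/60)*1 = 1/60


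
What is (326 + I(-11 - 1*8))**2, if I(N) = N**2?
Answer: 471969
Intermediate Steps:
(326 + I(-11 - 1*8))**2 = (326 + (-11 - 1*8)**2)**2 = (326 + (-11 - 8)**2)**2 = (326 + (-19)**2)**2 = (326 + 361)**2 = 687**2 = 471969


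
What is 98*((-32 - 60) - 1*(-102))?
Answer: 980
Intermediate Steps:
98*((-32 - 60) - 1*(-102)) = 98*(-92 + 102) = 98*10 = 980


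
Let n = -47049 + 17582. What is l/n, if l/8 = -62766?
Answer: 502128/29467 ≈ 17.040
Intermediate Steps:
n = -29467
l = -502128 (l = 8*(-62766) = -502128)
l/n = -502128/(-29467) = -502128*(-1/29467) = 502128/29467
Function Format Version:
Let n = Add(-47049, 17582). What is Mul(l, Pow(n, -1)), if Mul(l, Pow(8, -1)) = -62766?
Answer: Rational(502128, 29467) ≈ 17.040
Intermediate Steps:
n = -29467
l = -502128 (l = Mul(8, -62766) = -502128)
Mul(l, Pow(n, -1)) = Mul(-502128, Pow(-29467, -1)) = Mul(-502128, Rational(-1, 29467)) = Rational(502128, 29467)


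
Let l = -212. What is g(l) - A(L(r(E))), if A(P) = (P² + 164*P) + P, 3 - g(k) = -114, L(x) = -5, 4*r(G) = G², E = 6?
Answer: 917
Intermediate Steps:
r(G) = G²/4
g(k) = 117 (g(k) = 3 - 1*(-114) = 3 + 114 = 117)
A(P) = P² + 165*P
g(l) - A(L(r(E))) = 117 - (-5)*(165 - 5) = 117 - (-5)*160 = 117 - 1*(-800) = 117 + 800 = 917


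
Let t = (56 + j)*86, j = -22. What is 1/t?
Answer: 1/2924 ≈ 0.00034200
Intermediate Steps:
t = 2924 (t = (56 - 22)*86 = 34*86 = 2924)
1/t = 1/2924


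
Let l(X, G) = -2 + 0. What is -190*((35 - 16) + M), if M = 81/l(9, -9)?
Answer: 4085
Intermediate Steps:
l(X, G) = -2
M = -81/2 (M = 81/(-2) = 81*(-1/2) = -81/2 ≈ -40.500)
-190*((35 - 16) + M) = -190*((35 - 16) - 81/2) = -190*(19 - 81/2) = -190*(-43/2) = 4085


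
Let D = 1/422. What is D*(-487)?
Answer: -487/422 ≈ -1.1540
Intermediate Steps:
D = 1/422 ≈ 0.0023697
D*(-487) = (1/422)*(-487) = -487/422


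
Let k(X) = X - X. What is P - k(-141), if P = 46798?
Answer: 46798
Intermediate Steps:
k(X) = 0
P - k(-141) = 46798 - 1*0 = 46798 + 0 = 46798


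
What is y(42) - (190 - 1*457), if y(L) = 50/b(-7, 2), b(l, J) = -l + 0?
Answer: 1919/7 ≈ 274.14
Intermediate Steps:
b(l, J) = -l
y(L) = 50/7 (y(L) = 50/((-1*(-7))) = 50/7)
y(42) - (190 - 1*457) = 50/7 - (190 - 1*457) = 50/7 - (190 - 457) = 50/7 - 1*(-267) = 50/7 + 267 = 1919/7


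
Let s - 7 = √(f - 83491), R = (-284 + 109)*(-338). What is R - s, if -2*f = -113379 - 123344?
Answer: 59143 - 9*√1722/2 ≈ 58956.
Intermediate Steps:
f = 236723/2 (f = -(-113379 - 123344)/2 = -½*(-236723) = 236723/2 ≈ 1.1836e+5)
R = 59150 (R = -175*(-338) = 59150)
s = 7 + 9*√1722/2 (s = 7 + √(236723/2 - 83491) = 7 + √(69741/2) = 7 + 9*√1722/2 ≈ 193.74)
R - s = 59150 - (7 + 9*√1722/2) = 59150 + (-7 - 9*√1722/2) = 59143 - 9*√1722/2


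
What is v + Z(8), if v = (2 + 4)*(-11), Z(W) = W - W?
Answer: -66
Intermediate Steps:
Z(W) = 0
v = -66 (v = 6*(-11) = -66)
v + Z(8) = -66 + 0 = -66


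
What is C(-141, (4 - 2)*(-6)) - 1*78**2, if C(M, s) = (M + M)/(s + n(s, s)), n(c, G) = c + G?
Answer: -36457/6 ≈ -6076.2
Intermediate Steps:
n(c, G) = G + c
C(M, s) = 2*M/(3*s) (C(M, s) = (M + M)/(s + (s + s)) = (2*M)/(s + 2*s) = (2*M)/((3*s)) = (2*M)*(1/(3*s)) = 2*M/(3*s))
C(-141, (4 - 2)*(-6)) - 1*78**2 = (2/3)*(-141)/((4 - 2)*(-6)) - 1*78**2 = (2/3)*(-141)/(2*(-6)) - 1*6084 = (2/3)*(-141)/(-12) - 6084 = (2/3)*(-141)*(-1/12) - 6084 = 47/6 - 6084 = -36457/6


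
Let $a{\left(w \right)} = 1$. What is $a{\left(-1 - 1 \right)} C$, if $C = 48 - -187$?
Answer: $235$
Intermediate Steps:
$C = 235$ ($C = 48 + 187 = 235$)
$a{\left(-1 - 1 \right)} C = 1 \cdot 235 = 235$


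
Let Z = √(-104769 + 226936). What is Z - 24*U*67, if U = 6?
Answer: -9648 + √122167 ≈ -9298.5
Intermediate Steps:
Z = √122167 ≈ 349.52
Z - 24*U*67 = √122167 - 24*6*67 = √122167 - 144*67 = √122167 - 9648 = -9648 + √122167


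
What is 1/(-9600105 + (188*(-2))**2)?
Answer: -1/9458729 ≈ -1.0572e-7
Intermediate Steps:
1/(-9600105 + (188*(-2))**2) = 1/(-9600105 + (-376)**2) = 1/(-9600105 + 141376) = 1/(-9458729) = -1/9458729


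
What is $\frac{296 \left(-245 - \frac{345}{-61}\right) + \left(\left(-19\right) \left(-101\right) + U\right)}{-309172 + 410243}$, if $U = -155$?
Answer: $- \frac{4213996}{6165331} \approx -0.6835$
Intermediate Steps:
$\frac{296 \left(-245 - \frac{345}{-61}\right) + \left(\left(-19\right) \left(-101\right) + U\right)}{-309172 + 410243} = \frac{296 \left(-245 - \frac{345}{-61}\right) - -1764}{-309172 + 410243} = \frac{296 \left(-245 - - \frac{345}{61}\right) + \left(1919 - 155\right)}{101071} = \left(296 \left(-245 + \frac{345}{61}\right) + 1764\right) \frac{1}{101071} = \left(296 \left(- \frac{14600}{61}\right) + 1764\right) \frac{1}{101071} = \left(- \frac{4321600}{61} + 1764\right) \frac{1}{101071} = \left(- \frac{4213996}{61}\right) \frac{1}{101071} = - \frac{4213996}{6165331}$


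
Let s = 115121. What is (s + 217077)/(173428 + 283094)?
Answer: 166099/228261 ≈ 0.72767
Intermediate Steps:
(s + 217077)/(173428 + 283094) = (115121 + 217077)/(173428 + 283094) = 332198/456522 = 332198*(1/456522) = 166099/228261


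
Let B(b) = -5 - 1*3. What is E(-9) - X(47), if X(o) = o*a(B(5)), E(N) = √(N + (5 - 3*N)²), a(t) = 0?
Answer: √1015 ≈ 31.859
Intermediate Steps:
B(b) = -8 (B(b) = -5 - 3 = -8)
X(o) = 0 (X(o) = o*0 = 0)
E(-9) - X(47) = √(-9 + (-5 + 3*(-9))²) - 1*0 = √(-9 + (-5 - 27)²) + 0 = √(-9 + (-32)²) + 0 = √(-9 + 1024) + 0 = √1015 + 0 = √1015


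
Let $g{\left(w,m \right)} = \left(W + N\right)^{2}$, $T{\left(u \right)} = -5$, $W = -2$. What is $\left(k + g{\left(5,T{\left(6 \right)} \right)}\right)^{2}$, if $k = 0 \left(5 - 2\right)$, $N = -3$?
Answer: $625$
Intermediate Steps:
$g{\left(w,m \right)} = 25$ ($g{\left(w,m \right)} = \left(-2 - 3\right)^{2} = \left(-5\right)^{2} = 25$)
$k = 0$ ($k = 0 \cdot 3 = 0$)
$\left(k + g{\left(5,T{\left(6 \right)} \right)}\right)^{2} = \left(0 + 25\right)^{2} = 25^{2} = 625$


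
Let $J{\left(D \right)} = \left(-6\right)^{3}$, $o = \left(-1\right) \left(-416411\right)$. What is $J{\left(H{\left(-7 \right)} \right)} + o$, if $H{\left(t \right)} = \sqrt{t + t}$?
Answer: $416195$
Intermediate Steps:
$o = 416411$
$H{\left(t \right)} = \sqrt{2} \sqrt{t}$ ($H{\left(t \right)} = \sqrt{2 t} = \sqrt{2} \sqrt{t}$)
$J{\left(D \right)} = -216$
$J{\left(H{\left(-7 \right)} \right)} + o = -216 + 416411 = 416195$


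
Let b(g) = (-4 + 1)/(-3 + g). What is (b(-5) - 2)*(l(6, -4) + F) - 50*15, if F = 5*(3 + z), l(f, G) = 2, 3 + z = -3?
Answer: -5831/8 ≈ -728.88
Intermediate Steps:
z = -6 (z = -3 - 3 = -6)
F = -15 (F = 5*(3 - 6) = 5*(-3) = -15)
b(g) = -3/(-3 + g)
(b(-5) - 2)*(l(6, -4) + F) - 50*15 = (-3/(-3 - 5) - 2)*(2 - 15) - 50*15 = (-3/(-8) - 2)*(-13) - 750 = (-3*(-1/8) - 2)*(-13) - 750 = (3/8 - 2)*(-13) - 750 = -13/8*(-13) - 750 = 169/8 - 750 = -5831/8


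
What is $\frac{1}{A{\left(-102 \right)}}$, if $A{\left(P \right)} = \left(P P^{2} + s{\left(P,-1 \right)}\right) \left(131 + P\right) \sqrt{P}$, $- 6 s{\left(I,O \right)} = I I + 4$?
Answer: $\frac{i \sqrt{102}}{3144184408} \approx 3.2121 \cdot 10^{-9} i$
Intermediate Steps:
$s{\left(I,O \right)} = - \frac{2}{3} - \frac{I^{2}}{6}$ ($s{\left(I,O \right)} = - \frac{I I + 4}{6} = - \frac{I^{2} + 4}{6} = - \frac{4 + I^{2}}{6} = - \frac{2}{3} - \frac{I^{2}}{6}$)
$A{\left(P \right)} = \sqrt{P} \left(131 + P\right) \left(- \frac{2}{3} + P^{3} - \frac{P^{2}}{6}\right)$ ($A{\left(P \right)} = \left(P P^{2} - \left(\frac{2}{3} + \frac{P^{2}}{6}\right)\right) \left(131 + P\right) \sqrt{P} = \left(P^{3} - \left(\frac{2}{3} + \frac{P^{2}}{6}\right)\right) \left(131 + P\right) \sqrt{P} = \left(- \frac{2}{3} + P^{3} - \frac{P^{2}}{6}\right) \left(131 + P\right) \sqrt{P} = \left(131 + P\right) \left(- \frac{2}{3} + P^{3} - \frac{P^{2}}{6}\right) \sqrt{P} = \sqrt{P} \left(131 + P\right) \left(- \frac{2}{3} + P^{3} - \frac{P^{2}}{6}\right)$)
$\frac{1}{A{\left(-102 \right)}} = \frac{1}{\frac{1}{6} \sqrt{-102} \left(-524 - 131 \left(-102\right)^{2} - -408 + 6 \left(-102\right)^{4} + 785 \left(-102\right)^{3}\right)} = \frac{1}{\frac{1}{6} i \sqrt{102} \left(-524 - 1362924 + 408 + 6 \cdot 108243216 + 785 \left(-1061208\right)\right)} = \frac{1}{\frac{1}{6} i \sqrt{102} \left(-524 - 1362924 + 408 + 649459296 - 833048280\right)} = \frac{1}{\frac{1}{6} i \sqrt{102} \left(-184952024\right)} = \frac{1}{\left(- \frac{92476012}{3}\right) i \sqrt{102}} = \frac{i \sqrt{102}}{3144184408}$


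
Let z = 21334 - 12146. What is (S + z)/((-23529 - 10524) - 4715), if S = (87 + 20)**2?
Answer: -20637/38768 ≈ -0.53232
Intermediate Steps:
z = 9188
S = 11449 (S = 107**2 = 11449)
(S + z)/((-23529 - 10524) - 4715) = (11449 + 9188)/((-23529 - 10524) - 4715) = 20637/(-34053 - 4715) = 20637/(-38768) = 20637*(-1/38768) = -20637/38768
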